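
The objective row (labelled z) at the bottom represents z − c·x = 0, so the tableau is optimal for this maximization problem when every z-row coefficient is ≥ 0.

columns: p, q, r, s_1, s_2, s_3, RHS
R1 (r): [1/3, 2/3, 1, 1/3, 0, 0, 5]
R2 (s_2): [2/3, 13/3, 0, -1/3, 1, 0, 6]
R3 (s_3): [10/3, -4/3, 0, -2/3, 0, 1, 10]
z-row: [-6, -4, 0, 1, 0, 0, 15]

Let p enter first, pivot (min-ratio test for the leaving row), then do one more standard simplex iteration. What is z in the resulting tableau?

887/23

Ratio test on column p — row 1: 5/(1/3) = 15; row 2: 6/(2/3) = 9; row 3: 10/(10/3) = 3. Minimum is 3 at row 3 (s_3 leaves); pivot element 10/3.
Pivot on row 3; the z-row RHS becomes 15 − (-6)·3 = 33.
Next entering variable (most negative z-row entry -32/5): q.
Ratio test on column q — row 1: 4/(4/5) = 5; row 2: 4/(23/5) = 20/23; row 3: entry -2/5 ≤ 0. Minimum is 20/23 at row 2 (s_2 leaves); pivot element 23/5.
After the second pivot the z-row RHS is 33 − (-32/5)·(20/23) = 887/23.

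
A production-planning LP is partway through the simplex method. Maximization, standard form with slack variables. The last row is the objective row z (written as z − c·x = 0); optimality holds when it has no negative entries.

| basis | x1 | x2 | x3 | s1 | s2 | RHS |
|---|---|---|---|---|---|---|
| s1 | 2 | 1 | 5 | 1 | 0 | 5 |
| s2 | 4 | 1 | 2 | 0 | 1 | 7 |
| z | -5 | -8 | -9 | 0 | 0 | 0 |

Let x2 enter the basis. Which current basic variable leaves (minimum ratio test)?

Column x2 entries and ratios — s1: 5/1 = 5; s2: 7/1 = 7.
Smallest ratio is 5 in the row of s1, so s1 leaves.

s1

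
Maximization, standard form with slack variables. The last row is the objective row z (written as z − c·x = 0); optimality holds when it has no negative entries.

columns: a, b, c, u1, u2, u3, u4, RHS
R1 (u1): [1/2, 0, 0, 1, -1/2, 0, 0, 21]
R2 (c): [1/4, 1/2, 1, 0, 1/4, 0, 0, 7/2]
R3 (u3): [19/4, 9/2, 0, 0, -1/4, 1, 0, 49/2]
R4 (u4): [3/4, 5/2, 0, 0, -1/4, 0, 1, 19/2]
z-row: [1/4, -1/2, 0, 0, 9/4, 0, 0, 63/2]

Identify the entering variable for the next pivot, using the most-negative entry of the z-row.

b

Negative z-row entries: b: -1/2.
The most negative is -1/2 in column b, so b enters.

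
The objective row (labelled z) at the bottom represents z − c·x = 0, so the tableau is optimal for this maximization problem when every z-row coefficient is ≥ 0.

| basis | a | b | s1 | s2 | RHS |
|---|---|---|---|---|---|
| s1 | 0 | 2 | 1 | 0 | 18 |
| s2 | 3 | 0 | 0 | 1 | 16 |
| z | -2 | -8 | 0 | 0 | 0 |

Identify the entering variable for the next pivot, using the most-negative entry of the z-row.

b

Negative z-row entries: a: -2, b: -8.
The most negative is -8 in column b, so b enters.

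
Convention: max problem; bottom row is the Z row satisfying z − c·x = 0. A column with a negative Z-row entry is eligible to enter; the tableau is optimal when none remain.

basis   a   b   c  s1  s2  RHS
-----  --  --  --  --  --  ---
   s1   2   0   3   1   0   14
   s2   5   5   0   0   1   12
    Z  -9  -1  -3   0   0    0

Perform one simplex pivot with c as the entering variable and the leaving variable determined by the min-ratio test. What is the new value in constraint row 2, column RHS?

Ratio test on column c — row 1: 14/3 = 14/3; row 2: entry 0 ≤ 0. Minimum is 14/3 at row 1 (s1 leaves); pivot element 3.
Divide row 1 by 3; eliminate column c from the other rows.
Row 2 update in column RHS: 12 − 0·(14/3) = 12.

12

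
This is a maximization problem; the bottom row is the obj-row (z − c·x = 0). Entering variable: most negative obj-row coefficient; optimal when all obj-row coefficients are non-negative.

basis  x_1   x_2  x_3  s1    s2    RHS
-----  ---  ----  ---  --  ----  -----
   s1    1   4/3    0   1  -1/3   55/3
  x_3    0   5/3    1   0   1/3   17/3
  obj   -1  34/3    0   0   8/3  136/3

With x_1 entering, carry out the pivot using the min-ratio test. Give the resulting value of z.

191/3

Ratio test on column x_1 — row 1: (55/3)/1 = 55/3; row 2: entry 0 ≤ 0. Minimum is 55/3 at row 1 (s1 leaves); pivot element 1.
Pivot on row 1; the obj-row RHS becomes 136/3 − (-1)·(55/3) = 191/3.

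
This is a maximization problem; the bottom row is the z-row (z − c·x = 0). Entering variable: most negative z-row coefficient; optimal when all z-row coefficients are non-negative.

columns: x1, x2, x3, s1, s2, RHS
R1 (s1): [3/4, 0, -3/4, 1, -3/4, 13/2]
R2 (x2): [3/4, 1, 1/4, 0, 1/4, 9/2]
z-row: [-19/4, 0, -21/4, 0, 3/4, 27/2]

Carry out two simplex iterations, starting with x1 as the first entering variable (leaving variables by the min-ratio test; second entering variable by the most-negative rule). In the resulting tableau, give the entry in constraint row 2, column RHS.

Ratio test on column x1 — row 1: (13/2)/(3/4) = 26/3; row 2: (9/2)/(3/4) = 6. Minimum is 6 at row 2 (x2 leaves); pivot element 3/4.
Divide row 2 by 3/4; eliminate column x1 from the other rows.
Second iteration: most negative z-row entry is -11/3 in column x3, so x3 enters.
Ratio test on column x3 — row 1: entry -1 ≤ 0; row 2: 6/(1/3) = 18. Minimum is 18 at row 2 (x1 leaves); pivot element 1/3.
Divide row 2 by 1/3; eliminate column x3 from the other rows.
After both pivots, the entry at constraint row 2, column RHS is 18.

18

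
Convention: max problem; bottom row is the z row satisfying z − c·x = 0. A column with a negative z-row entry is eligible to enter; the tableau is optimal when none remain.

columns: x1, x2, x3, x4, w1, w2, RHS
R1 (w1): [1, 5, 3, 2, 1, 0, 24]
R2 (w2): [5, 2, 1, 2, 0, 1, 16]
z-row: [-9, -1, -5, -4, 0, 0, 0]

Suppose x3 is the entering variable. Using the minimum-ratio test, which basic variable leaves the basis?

w1

Column x3 entries and ratios — w1: 24/3 = 8; w2: 16/1 = 16.
Smallest ratio is 8 in the row of w1, so w1 leaves.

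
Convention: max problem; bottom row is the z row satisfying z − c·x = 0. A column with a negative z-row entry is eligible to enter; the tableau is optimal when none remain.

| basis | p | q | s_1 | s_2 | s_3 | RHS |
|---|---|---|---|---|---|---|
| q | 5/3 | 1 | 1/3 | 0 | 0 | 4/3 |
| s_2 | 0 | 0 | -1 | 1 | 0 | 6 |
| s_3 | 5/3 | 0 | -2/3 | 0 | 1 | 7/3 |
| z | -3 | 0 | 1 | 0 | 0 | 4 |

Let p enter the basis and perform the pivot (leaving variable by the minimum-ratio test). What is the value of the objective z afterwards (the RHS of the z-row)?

Ratio test on column p — row 1: (4/3)/(5/3) = 4/5; row 2: entry 0 ≤ 0; row 3: (7/3)/(5/3) = 7/5. Minimum is 4/5 at row 1 (q leaves); pivot element 5/3.
Pivot on row 1; the z-row RHS becomes 4 − (-3)·(4/5) = 32/5.

32/5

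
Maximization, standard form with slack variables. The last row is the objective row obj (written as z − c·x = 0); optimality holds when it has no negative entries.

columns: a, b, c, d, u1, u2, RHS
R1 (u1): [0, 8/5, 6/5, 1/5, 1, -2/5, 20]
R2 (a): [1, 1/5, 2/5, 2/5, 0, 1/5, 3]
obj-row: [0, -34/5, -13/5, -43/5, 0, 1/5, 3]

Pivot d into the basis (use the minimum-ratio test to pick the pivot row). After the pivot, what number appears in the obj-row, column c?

6

Ratio test on column d — row 1: 20/(1/5) = 100; row 2: 3/(2/5) = 15/2. Minimum is 15/2 at row 2 (a leaves); pivot element 2/5.
Divide row 2 by 2/5; eliminate column d from the other rows.
obj-row update in column c: -13/5 − (-43/5)·1 = 6.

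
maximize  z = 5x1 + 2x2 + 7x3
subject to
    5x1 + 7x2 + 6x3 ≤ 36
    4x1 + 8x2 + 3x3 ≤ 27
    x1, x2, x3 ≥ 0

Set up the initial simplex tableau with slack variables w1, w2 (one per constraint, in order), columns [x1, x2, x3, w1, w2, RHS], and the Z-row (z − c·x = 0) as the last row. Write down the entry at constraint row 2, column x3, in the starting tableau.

Constraint 2 has coefficient 3 on x3.

3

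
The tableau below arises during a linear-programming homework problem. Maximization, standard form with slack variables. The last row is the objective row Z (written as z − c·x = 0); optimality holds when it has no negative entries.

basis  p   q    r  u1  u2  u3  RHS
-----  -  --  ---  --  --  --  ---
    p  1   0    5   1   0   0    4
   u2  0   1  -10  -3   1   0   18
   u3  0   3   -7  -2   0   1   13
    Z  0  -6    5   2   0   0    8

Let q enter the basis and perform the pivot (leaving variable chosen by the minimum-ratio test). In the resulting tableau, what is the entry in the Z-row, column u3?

Ratio test on column q — row 1: entry 0 ≤ 0; row 2: 18/1 = 18; row 3: 13/3 = 13/3. Minimum is 13/3 at row 3 (u3 leaves); pivot element 3.
Divide row 3 by 3; eliminate column q from the other rows.
Z-row update in column u3: 0 − (-6)·(1/3) = 2.

2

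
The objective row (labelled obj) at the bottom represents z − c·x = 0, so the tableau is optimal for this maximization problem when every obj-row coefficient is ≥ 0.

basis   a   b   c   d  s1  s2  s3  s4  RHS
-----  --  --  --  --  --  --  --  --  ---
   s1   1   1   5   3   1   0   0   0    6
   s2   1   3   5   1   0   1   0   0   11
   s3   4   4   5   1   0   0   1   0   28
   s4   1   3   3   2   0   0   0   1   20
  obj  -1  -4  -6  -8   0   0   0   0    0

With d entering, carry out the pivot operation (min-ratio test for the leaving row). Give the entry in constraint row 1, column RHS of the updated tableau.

Ratio test on column d — row 1: 6/3 = 2; row 2: 11/1 = 11; row 3: 28/1 = 28; row 4: 20/2 = 10. Minimum is 2 at row 1 (s1 leaves); pivot element 3.
Divide row 1 by 3; eliminate column d from the other rows.
In the new row 1, the RHS entry is the old entry divided by the pivot: 6/3 = 2.

2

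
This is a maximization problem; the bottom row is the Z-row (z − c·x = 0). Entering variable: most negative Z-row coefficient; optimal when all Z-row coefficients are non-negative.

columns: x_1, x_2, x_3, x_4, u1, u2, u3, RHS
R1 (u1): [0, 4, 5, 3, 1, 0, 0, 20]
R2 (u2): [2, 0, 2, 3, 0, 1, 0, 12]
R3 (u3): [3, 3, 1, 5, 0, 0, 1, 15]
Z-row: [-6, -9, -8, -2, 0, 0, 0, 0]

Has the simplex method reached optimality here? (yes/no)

The Z-row has a negative entry -9 in column x_2, so it is not optimal.

no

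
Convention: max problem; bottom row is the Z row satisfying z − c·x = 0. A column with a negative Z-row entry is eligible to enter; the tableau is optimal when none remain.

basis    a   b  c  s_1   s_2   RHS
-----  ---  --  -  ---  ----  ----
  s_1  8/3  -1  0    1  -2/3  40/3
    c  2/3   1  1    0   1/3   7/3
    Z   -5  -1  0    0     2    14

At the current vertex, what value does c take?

7/3

c is basic (row 2); its value is the RHS of that row, 7/3.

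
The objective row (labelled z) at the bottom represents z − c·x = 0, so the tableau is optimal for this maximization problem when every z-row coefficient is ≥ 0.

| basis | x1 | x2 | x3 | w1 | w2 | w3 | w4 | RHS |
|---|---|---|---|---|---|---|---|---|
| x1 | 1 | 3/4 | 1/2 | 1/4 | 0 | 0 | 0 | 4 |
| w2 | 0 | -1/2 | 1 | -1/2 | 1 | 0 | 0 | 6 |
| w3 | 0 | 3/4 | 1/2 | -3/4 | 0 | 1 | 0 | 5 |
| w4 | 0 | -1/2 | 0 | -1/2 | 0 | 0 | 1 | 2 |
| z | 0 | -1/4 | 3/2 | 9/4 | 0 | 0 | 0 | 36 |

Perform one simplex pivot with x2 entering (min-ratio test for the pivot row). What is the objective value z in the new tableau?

112/3

Ratio test on column x2 — row 1: 4/(3/4) = 16/3; row 2: entry -1/2 ≤ 0; row 3: 5/(3/4) = 20/3; row 4: entry -1/2 ≤ 0. Minimum is 16/3 at row 1 (x1 leaves); pivot element 3/4.
Pivot on row 1; the z-row RHS becomes 36 − (-1/4)·(16/3) = 112/3.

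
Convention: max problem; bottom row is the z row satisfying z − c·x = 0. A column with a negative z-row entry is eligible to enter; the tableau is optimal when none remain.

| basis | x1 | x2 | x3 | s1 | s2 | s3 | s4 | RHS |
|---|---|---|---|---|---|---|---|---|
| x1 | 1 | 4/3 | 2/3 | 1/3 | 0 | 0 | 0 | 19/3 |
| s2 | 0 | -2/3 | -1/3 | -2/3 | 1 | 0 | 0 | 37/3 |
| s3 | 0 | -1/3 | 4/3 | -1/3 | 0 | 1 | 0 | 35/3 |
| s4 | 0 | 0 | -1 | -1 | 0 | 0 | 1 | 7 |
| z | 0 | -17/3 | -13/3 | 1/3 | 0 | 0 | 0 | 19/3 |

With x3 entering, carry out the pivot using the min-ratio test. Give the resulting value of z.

Ratio test on column x3 — row 1: (19/3)/(2/3) = 19/2; row 2: entry -1/3 ≤ 0; row 3: (35/3)/(4/3) = 35/4; row 4: entry -1 ≤ 0. Minimum is 35/4 at row 3 (s3 leaves); pivot element 4/3.
Pivot on row 3; the z-row RHS becomes 19/3 − (-13/3)·(35/4) = 177/4.

177/4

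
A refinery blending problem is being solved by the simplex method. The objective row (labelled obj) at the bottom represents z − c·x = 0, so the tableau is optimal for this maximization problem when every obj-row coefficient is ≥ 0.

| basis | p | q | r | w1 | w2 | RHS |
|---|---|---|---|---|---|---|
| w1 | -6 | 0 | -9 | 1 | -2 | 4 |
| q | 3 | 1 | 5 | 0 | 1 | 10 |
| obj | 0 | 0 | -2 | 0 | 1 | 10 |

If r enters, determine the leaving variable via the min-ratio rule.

q

Column r entries and ratios — w1: -9 ≤ 0, skip; q: 10/5 = 2.
Smallest ratio is 2 in the row of q, so q leaves.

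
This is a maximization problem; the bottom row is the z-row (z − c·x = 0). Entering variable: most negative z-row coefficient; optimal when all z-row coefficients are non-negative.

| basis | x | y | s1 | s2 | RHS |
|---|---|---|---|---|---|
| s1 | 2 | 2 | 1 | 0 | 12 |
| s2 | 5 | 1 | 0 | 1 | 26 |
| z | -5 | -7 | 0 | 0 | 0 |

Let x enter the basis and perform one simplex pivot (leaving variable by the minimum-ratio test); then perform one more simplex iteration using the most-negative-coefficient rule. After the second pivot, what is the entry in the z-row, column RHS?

32

Ratio test on column x — row 1: 12/2 = 6; row 2: 26/5 = 26/5. Minimum is 26/5 at row 2 (s2 leaves); pivot element 5.
Divide row 2 by 5; eliminate column x from the other rows.
Second iteration: most negative z-row entry is -6 in column y, so y enters.
Ratio test on column y — row 1: (8/5)/(8/5) = 1; row 2: (26/5)/(1/5) = 26. Minimum is 1 at row 1 (s1 leaves); pivot element 8/5.
Divide row 1 by 8/5; eliminate column y from the other rows.
After both pivots, the entry at the z-row, column RHS is 32.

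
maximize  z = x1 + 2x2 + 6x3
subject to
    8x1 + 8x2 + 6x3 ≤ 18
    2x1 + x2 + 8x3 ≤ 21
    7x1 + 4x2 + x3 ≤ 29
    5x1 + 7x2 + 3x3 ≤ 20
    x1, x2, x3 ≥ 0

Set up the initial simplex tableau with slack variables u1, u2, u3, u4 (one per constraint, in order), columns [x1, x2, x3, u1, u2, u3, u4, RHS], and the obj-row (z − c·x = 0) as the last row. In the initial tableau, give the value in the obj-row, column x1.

-1

The obj-row carries the negated objective coefficients: the x1 entry is -1.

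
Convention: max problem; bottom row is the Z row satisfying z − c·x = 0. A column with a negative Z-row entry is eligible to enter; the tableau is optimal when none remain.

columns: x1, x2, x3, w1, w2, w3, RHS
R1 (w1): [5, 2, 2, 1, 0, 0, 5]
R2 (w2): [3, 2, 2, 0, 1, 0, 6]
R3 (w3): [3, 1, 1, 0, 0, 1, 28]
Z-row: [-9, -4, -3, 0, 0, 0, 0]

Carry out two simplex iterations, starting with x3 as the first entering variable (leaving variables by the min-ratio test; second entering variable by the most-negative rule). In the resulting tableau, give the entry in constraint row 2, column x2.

4/5

Ratio test on column x3 — row 1: 5/2 = 5/2; row 2: 6/2 = 3; row 3: 28/1 = 28. Minimum is 5/2 at row 1 (w1 leaves); pivot element 2.
Divide row 1 by 2; eliminate column x3 from the other rows.
Second iteration: most negative Z-row entry is -3/2 in column x1, so x1 enters.
Ratio test on column x1 — row 1: (5/2)/(5/2) = 1; row 2: entry -2 ≤ 0; row 3: (51/2)/(1/2) = 51. Minimum is 1 at row 1 (x3 leaves); pivot element 5/2.
Divide row 1 by 5/2; eliminate column x1 from the other rows.
After both pivots, the entry at constraint row 2, column x2 is 4/5.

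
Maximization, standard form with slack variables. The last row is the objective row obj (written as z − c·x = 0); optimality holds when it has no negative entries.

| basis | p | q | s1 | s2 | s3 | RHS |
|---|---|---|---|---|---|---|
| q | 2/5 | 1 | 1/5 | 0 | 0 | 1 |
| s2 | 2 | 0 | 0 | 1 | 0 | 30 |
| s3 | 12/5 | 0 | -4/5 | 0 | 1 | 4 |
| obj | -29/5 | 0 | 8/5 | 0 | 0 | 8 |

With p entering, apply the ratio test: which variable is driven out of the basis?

Column p entries and ratios — q: 1/(2/5) = 5/2; s2: 30/2 = 15; s3: 4/(12/5) = 5/3.
Smallest ratio is 5/3 in the row of s3, so s3 leaves.

s3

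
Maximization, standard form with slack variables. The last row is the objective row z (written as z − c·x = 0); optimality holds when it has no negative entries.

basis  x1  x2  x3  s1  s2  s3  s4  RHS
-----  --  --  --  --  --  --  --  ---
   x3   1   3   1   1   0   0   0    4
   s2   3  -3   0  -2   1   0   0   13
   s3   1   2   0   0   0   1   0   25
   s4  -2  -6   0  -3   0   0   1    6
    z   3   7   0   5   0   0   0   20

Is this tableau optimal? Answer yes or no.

Every z-row coefficient is ≥ 0, so the tableau is optimal.

yes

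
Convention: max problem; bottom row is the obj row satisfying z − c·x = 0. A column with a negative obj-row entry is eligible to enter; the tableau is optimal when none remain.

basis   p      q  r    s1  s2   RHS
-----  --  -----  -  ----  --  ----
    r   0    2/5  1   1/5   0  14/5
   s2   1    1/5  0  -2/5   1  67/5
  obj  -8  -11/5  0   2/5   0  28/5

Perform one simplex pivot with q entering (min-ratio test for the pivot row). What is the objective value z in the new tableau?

Ratio test on column q — row 1: (14/5)/(2/5) = 7; row 2: (67/5)/(1/5) = 67. Minimum is 7 at row 1 (r leaves); pivot element 2/5.
Pivot on row 1; the obj-row RHS becomes 28/5 − (-11/5)·7 = 21.

21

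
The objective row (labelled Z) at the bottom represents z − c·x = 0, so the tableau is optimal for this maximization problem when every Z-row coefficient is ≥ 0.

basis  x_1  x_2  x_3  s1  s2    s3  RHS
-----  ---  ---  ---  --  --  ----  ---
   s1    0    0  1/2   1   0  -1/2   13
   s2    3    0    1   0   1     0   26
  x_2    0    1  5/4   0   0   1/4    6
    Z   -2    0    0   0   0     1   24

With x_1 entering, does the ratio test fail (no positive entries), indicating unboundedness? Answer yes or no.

no

Column x_1 has positive entries in row(s) 2, so the ratio test bounds it — not unbounded.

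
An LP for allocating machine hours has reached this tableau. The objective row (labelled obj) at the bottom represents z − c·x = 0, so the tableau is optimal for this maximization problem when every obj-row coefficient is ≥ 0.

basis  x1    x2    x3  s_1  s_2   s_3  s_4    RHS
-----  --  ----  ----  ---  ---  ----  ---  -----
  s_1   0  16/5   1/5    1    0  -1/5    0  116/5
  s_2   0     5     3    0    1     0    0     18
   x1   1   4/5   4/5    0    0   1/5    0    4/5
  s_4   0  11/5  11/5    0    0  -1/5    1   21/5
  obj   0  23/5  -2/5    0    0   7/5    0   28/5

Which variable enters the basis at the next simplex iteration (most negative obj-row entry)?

Negative obj-row entries: x3: -2/5.
The most negative is -2/5 in column x3, so x3 enters.

x3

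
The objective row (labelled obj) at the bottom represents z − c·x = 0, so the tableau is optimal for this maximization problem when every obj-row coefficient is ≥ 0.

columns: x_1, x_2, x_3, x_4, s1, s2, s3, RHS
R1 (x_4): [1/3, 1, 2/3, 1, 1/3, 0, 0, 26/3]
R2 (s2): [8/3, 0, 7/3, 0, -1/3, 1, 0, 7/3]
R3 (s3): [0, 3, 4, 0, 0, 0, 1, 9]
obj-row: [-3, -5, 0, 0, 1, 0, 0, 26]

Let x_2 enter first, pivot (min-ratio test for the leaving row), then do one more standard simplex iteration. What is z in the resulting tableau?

Ratio test on column x_2 — row 1: (26/3)/1 = 26/3; row 2: entry 0 ≤ 0; row 3: 9/3 = 3. Minimum is 3 at row 3 (s3 leaves); pivot element 3.
Pivot on row 3; the obj-row RHS becomes 26 − (-5)·3 = 41.
Next entering variable (most negative obj-row entry -3): x_1.
Ratio test on column x_1 — row 1: (17/3)/(1/3) = 17; row 2: (7/3)/(8/3) = 7/8; row 3: entry 0 ≤ 0. Minimum is 7/8 at row 2 (s2 leaves); pivot element 8/3.
After the second pivot the obj-row RHS is 41 − (-3)·(7/8) = 349/8.

349/8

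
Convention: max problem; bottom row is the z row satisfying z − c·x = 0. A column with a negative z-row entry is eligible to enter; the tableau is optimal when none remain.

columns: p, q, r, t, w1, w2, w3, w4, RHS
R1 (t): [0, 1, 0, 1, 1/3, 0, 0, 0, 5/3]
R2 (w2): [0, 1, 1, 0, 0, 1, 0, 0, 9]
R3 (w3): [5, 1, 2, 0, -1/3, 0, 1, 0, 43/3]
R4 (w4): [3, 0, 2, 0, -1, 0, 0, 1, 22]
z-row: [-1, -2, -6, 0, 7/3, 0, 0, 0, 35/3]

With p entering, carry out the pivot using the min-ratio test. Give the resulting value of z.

Ratio test on column p — row 1: entry 0 ≤ 0; row 2: entry 0 ≤ 0; row 3: (43/3)/5 = 43/15; row 4: 22/3 = 22/3. Minimum is 43/15 at row 3 (w3 leaves); pivot element 5.
Pivot on row 3; the z-row RHS becomes 35/3 − (-1)·(43/15) = 218/15.

218/15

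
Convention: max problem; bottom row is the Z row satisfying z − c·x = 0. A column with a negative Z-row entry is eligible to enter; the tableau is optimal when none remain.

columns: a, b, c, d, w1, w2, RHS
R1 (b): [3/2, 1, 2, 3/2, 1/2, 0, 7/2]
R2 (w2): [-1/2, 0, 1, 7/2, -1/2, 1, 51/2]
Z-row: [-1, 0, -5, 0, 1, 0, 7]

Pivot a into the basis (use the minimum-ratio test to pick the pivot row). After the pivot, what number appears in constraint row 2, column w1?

-1/3

Ratio test on column a — row 1: (7/2)/(3/2) = 7/3; row 2: entry -1/2 ≤ 0. Minimum is 7/3 at row 1 (b leaves); pivot element 3/2.
Divide row 1 by 3/2; eliminate column a from the other rows.
Row 2 update in column w1: -1/2 − (-1/2)·(1/3) = -1/3.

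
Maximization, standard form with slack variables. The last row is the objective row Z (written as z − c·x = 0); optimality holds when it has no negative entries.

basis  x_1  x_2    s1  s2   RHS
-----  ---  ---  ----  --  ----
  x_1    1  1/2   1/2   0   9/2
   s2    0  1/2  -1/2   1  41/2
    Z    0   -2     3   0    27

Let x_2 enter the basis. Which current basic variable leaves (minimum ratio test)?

x_1

Column x_2 entries and ratios — x_1: (9/2)/(1/2) = 9; s2: (41/2)/(1/2) = 41.
Smallest ratio is 9 in the row of x_1, so x_1 leaves.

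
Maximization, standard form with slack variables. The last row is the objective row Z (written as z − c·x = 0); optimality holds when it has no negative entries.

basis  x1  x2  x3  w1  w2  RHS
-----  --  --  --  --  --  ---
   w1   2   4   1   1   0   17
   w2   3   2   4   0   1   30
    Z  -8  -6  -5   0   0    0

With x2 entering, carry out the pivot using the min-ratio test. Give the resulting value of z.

51/2

Ratio test on column x2 — row 1: 17/4 = 17/4; row 2: 30/2 = 15. Minimum is 17/4 at row 1 (w1 leaves); pivot element 4.
Pivot on row 1; the Z-row RHS becomes 0 − (-6)·(17/4) = 51/2.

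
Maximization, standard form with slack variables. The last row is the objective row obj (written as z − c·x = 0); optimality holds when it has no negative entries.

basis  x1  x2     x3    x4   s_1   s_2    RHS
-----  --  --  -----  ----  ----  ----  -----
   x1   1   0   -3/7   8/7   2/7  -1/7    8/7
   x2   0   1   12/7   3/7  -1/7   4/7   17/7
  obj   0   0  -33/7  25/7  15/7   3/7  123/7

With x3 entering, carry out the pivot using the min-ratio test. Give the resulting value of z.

Ratio test on column x3 — row 1: entry -3/7 ≤ 0; row 2: (17/7)/(12/7) = 17/12. Minimum is 17/12 at row 2 (x2 leaves); pivot element 12/7.
Pivot on row 2; the obj-row RHS becomes 123/7 − (-33/7)·(17/12) = 97/4.

97/4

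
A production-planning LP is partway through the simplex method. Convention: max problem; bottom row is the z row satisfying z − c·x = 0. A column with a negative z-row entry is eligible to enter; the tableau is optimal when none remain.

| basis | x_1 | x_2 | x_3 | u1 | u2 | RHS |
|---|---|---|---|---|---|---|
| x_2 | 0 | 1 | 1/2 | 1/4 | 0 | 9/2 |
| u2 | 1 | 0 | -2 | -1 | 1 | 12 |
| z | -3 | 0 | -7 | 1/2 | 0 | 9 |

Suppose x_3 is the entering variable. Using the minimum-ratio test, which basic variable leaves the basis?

x_2

Column x_3 entries and ratios — x_2: (9/2)/(1/2) = 9; u2: -2 ≤ 0, skip.
Smallest ratio is 9 in the row of x_2, so x_2 leaves.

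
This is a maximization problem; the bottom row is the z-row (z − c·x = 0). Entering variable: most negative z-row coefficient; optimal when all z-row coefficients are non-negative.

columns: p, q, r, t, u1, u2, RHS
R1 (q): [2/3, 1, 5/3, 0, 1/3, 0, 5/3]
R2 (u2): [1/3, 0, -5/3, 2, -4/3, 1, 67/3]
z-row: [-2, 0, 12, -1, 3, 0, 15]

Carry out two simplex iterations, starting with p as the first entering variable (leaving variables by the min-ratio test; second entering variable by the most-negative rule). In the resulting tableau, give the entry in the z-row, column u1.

Ratio test on column p — row 1: (5/3)/(2/3) = 5/2; row 2: (67/3)/(1/3) = 67. Minimum is 5/2 at row 1 (q leaves); pivot element 2/3.
Divide row 1 by 2/3; eliminate column p from the other rows.
Second iteration: most negative z-row entry is -1 in column t, so t enters.
Ratio test on column t — row 1: entry 0 ≤ 0; row 2: (43/2)/2 = 43/4. Minimum is 43/4 at row 2 (u2 leaves); pivot element 2.
Divide row 2 by 2; eliminate column t from the other rows.
After both pivots, the entry at the z-row, column u1 is 13/4.

13/4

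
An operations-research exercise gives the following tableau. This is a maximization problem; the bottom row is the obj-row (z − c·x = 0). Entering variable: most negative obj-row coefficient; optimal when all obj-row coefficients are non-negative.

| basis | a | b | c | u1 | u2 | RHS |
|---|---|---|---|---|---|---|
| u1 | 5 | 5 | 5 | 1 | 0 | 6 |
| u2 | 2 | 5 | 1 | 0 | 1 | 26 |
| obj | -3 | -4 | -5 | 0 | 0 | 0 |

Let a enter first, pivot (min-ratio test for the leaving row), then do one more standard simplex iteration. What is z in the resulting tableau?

6

Ratio test on column a — row 1: 6/5 = 6/5; row 2: 26/2 = 13. Minimum is 6/5 at row 1 (u1 leaves); pivot element 5.
Pivot on row 1; the obj-row RHS becomes 0 − (-3)·(6/5) = 18/5.
Next entering variable (most negative obj-row entry -2): c.
Ratio test on column c — row 1: (6/5)/1 = 6/5; row 2: entry -1 ≤ 0. Minimum is 6/5 at row 1 (a leaves); pivot element 1.
After the second pivot the obj-row RHS is 18/5 − (-2)·(6/5) = 6.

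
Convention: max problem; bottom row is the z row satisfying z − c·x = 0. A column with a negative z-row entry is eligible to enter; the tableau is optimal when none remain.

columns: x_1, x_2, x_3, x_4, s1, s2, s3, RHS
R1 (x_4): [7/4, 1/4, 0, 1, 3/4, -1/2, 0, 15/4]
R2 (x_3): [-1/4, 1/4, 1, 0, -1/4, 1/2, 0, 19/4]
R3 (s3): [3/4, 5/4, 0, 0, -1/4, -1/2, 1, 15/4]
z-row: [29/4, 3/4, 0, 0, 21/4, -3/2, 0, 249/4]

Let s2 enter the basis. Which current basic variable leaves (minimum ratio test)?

Column s2 entries and ratios — x_4: -1/2 ≤ 0, skip; x_3: (19/4)/(1/2) = 19/2; s3: -1/2 ≤ 0, skip.
Smallest ratio is 19/2 in the row of x_3, so x_3 leaves.

x_3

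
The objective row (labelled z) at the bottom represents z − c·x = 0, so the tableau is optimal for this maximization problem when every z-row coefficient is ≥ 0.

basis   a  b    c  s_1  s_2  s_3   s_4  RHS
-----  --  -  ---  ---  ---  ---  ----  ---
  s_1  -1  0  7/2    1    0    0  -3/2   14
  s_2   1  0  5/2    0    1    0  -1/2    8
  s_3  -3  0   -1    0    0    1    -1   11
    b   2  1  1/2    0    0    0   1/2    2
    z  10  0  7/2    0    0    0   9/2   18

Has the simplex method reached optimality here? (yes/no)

yes

Every z-row coefficient is ≥ 0, so the tableau is optimal.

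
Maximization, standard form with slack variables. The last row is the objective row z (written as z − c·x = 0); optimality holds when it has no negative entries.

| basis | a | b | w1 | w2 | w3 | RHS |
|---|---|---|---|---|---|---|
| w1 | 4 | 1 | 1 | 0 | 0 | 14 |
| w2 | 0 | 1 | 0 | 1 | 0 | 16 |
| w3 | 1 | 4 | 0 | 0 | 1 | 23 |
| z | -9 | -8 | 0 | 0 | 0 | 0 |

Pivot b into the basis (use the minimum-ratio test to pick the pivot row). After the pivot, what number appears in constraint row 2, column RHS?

41/4

Ratio test on column b — row 1: 14/1 = 14; row 2: 16/1 = 16; row 3: 23/4 = 23/4. Minimum is 23/4 at row 3 (w3 leaves); pivot element 4.
Divide row 3 by 4; eliminate column b from the other rows.
Row 2 update in column RHS: 16 − 1·(23/4) = 41/4.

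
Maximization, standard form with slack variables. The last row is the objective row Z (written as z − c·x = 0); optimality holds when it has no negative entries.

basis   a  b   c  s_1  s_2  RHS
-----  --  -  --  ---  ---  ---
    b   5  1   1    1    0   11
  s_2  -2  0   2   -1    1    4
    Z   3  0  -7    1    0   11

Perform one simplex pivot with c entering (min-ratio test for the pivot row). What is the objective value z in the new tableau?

Ratio test on column c — row 1: 11/1 = 11; row 2: 4/2 = 2. Minimum is 2 at row 2 (s_2 leaves); pivot element 2.
Pivot on row 2; the Z-row RHS becomes 11 − (-7)·2 = 25.

25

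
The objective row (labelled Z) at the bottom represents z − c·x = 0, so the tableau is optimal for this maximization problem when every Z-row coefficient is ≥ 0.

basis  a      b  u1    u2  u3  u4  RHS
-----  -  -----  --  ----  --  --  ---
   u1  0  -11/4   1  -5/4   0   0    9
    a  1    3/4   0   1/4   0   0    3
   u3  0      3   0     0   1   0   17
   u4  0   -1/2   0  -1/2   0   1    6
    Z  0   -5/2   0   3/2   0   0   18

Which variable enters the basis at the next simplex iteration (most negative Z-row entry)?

b

Negative Z-row entries: b: -5/2.
The most negative is -5/2 in column b, so b enters.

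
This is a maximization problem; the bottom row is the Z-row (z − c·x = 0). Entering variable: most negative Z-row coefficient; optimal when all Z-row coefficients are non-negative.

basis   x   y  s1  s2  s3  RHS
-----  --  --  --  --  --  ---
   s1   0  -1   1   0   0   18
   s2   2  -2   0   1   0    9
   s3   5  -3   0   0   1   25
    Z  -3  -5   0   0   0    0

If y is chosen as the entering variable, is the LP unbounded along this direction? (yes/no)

yes

Every constraint-row entry in column y is ≤ 0, so increasing y is unbounded.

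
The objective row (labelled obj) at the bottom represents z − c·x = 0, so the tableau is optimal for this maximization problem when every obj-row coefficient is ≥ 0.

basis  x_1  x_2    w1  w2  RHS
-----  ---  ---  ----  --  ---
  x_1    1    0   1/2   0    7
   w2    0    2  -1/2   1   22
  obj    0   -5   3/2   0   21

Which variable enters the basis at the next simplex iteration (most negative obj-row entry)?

Negative obj-row entries: x_2: -5.
The most negative is -5 in column x_2, so x_2 enters.

x_2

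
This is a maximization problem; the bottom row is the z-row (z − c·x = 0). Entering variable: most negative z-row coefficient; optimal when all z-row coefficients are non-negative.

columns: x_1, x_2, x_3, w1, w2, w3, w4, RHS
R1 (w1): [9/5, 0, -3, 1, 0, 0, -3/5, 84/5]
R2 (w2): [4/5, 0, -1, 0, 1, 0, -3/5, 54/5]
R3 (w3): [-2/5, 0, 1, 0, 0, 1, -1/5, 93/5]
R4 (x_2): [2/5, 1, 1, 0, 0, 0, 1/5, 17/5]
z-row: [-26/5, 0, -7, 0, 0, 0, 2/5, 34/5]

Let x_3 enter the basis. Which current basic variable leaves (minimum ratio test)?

Column x_3 entries and ratios — w1: -3 ≤ 0, skip; w2: -1 ≤ 0, skip; w3: (93/5)/1 = 93/5; x_2: (17/5)/1 = 17/5.
Smallest ratio is 17/5 in the row of x_2, so x_2 leaves.

x_2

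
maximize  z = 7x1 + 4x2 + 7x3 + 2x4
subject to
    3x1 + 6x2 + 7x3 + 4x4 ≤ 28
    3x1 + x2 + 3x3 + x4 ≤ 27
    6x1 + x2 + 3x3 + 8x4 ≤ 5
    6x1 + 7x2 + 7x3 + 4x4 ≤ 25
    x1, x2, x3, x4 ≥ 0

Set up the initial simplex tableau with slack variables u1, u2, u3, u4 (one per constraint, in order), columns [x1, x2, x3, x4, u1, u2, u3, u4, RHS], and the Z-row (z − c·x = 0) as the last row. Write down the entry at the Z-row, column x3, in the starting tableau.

The Z-row carries the negated objective coefficients: the x3 entry is -7.

-7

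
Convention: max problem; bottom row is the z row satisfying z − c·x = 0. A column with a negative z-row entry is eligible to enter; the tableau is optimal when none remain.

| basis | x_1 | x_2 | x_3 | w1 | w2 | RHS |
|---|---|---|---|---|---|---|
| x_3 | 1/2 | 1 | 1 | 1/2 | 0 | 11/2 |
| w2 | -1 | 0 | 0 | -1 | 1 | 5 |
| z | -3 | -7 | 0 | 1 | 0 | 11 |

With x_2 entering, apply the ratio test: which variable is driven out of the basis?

x_3

Column x_2 entries and ratios — x_3: (11/2)/1 = 11/2; w2: 0 ≤ 0, skip.
Smallest ratio is 11/2 in the row of x_3, so x_3 leaves.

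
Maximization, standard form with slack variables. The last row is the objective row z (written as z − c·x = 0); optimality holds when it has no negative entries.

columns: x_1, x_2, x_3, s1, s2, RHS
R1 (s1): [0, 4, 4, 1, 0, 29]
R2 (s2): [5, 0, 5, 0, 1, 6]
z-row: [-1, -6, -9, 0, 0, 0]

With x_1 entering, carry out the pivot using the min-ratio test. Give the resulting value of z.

6/5

Ratio test on column x_1 — row 1: entry 0 ≤ 0; row 2: 6/5 = 6/5. Minimum is 6/5 at row 2 (s2 leaves); pivot element 5.
Pivot on row 2; the z-row RHS becomes 0 − (-1)·(6/5) = 6/5.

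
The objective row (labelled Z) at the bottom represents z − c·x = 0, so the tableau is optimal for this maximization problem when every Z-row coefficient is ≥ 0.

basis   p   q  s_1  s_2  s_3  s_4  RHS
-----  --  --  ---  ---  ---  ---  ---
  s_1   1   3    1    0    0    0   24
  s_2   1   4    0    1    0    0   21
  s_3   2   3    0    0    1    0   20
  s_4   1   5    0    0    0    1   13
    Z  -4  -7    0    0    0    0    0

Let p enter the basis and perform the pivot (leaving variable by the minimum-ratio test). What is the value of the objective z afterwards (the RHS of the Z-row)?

40

Ratio test on column p — row 1: 24/1 = 24; row 2: 21/1 = 21; row 3: 20/2 = 10; row 4: 13/1 = 13. Minimum is 10 at row 3 (s_3 leaves); pivot element 2.
Pivot on row 3; the Z-row RHS becomes 0 − (-4)·10 = 40.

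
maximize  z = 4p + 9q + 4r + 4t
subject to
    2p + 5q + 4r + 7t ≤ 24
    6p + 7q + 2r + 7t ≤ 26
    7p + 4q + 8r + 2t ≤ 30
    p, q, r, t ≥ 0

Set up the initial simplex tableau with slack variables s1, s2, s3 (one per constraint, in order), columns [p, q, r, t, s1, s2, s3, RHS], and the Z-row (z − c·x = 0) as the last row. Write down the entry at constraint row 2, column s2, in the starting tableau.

1

Slack s2 belongs to constraint 2; its column is the unit vector e_2, so the entry in row 2 is 1.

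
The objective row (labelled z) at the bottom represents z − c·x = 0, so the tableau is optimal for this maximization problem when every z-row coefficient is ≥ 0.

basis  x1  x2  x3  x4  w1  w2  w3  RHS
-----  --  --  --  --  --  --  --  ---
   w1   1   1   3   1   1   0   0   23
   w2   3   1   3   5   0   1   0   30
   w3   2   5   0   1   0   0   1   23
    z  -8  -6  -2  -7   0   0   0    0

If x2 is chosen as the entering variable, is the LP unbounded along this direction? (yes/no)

Column x2 has positive entries in row(s) 1, 2, 3, so the ratio test bounds it — not unbounded.

no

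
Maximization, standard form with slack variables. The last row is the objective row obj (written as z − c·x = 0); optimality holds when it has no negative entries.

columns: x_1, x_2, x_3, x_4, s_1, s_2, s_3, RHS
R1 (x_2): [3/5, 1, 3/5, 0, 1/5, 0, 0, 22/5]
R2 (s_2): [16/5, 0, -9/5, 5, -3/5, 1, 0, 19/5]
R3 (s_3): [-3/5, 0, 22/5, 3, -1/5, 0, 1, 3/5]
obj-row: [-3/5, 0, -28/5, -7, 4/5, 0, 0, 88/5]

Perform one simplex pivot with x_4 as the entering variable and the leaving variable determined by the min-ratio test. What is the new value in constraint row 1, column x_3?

Ratio test on column x_4 — row 1: entry 0 ≤ 0; row 2: (19/5)/5 = 19/25; row 3: (3/5)/3 = 1/5. Minimum is 1/5 at row 3 (s_3 leaves); pivot element 3.
Divide row 3 by 3; eliminate column x_4 from the other rows.
Row 1 update in column x_3: 3/5 − 0·(22/15) = 3/5.

3/5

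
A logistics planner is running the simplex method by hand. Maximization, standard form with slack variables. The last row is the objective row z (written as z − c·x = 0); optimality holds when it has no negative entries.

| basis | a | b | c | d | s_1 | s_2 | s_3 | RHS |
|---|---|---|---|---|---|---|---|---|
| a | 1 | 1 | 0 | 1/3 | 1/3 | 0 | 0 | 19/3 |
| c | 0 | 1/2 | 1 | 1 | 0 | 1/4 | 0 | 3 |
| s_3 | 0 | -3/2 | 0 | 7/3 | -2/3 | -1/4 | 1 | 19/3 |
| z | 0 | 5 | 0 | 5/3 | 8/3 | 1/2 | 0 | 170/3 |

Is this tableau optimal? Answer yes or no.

yes

Every z-row coefficient is ≥ 0, so the tableau is optimal.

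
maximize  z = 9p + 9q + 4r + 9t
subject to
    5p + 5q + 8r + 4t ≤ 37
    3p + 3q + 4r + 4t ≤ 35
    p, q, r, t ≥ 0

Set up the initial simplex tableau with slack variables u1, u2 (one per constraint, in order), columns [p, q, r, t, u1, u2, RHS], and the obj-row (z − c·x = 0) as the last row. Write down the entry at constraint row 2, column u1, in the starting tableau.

0

Slack u1 belongs to constraint 1; its column is the unit vector e_1, so the entry in row 2 is 0.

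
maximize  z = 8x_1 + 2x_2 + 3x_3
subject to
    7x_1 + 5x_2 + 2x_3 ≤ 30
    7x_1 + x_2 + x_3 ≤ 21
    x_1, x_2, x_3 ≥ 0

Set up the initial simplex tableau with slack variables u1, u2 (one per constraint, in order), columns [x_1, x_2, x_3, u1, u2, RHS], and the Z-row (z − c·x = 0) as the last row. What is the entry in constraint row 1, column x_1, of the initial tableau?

Constraint 1 has coefficient 7 on x_1.

7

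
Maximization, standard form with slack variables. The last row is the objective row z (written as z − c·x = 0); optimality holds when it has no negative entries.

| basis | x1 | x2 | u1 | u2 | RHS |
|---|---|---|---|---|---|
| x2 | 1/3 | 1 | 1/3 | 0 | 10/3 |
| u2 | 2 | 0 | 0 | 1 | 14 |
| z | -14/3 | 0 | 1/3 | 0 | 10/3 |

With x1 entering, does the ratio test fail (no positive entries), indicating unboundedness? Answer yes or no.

no

Column x1 has positive entries in row(s) 1, 2, so the ratio test bounds it — not unbounded.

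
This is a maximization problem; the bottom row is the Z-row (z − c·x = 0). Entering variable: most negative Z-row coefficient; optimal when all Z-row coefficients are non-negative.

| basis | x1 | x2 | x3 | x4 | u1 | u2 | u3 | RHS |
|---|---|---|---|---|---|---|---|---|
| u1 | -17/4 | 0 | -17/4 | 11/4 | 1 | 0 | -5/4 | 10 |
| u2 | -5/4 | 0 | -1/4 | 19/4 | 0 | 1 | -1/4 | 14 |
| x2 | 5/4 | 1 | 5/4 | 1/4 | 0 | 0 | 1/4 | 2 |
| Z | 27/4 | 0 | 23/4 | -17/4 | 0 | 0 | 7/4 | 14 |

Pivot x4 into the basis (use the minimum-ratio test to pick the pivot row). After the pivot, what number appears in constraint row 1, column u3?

Ratio test on column x4 — row 1: 10/(11/4) = 40/11; row 2: 14/(19/4) = 56/19; row 3: 2/(1/4) = 8. Minimum is 56/19 at row 2 (u2 leaves); pivot element 19/4.
Divide row 2 by 19/4; eliminate column x4 from the other rows.
Row 1 update in column u3: -5/4 − (11/4)·(-1/19) = -21/19.

-21/19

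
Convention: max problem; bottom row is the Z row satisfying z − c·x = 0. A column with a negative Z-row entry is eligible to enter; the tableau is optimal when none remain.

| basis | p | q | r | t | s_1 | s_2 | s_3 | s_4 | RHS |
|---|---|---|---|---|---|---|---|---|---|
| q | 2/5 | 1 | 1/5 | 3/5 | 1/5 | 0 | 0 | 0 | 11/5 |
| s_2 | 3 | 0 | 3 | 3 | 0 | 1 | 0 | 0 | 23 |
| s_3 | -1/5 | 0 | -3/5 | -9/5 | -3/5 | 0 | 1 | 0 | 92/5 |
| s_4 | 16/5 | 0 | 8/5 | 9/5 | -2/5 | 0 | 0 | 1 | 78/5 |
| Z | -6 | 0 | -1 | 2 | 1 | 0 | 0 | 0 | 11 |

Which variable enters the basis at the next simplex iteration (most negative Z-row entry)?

p

Negative Z-row entries: p: -6, r: -1.
The most negative is -6 in column p, so p enters.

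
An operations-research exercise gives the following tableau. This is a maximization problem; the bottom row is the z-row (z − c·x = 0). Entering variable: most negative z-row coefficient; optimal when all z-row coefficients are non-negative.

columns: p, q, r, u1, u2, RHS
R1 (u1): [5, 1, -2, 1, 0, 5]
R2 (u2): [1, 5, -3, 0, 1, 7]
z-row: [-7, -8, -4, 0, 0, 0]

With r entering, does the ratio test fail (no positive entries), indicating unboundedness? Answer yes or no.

yes

Every constraint-row entry in column r is ≤ 0, so increasing r is unbounded.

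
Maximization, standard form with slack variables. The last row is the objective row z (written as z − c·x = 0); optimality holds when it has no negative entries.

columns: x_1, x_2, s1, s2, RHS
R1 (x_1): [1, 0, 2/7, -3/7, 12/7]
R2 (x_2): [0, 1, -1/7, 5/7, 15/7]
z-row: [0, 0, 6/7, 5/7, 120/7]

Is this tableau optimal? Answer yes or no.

yes

Every z-row coefficient is ≥ 0, so the tableau is optimal.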